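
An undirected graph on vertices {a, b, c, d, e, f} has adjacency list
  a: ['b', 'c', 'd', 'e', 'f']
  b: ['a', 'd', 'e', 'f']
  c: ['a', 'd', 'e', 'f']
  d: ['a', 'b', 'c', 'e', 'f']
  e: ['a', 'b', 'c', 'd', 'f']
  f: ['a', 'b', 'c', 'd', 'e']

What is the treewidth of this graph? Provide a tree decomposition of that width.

Treewidth 4.
One such decomposition:
Bags: B1 = {a, c, d, e, f}  B2 = {a, b, d, e, f}
Tree: B1–B2

The largest bag has 5 vertices, giving width 4; this decomposition certifies tw(G) ≤ 4. For the lower bound, the 5 vertices {a, c, d, e, f} are pairwise adjacent, and any tree decomposition puts a clique entirely inside one bag — forcing width ≥ 4. The upper and lower bounds meet at 4, so that is the treewidth.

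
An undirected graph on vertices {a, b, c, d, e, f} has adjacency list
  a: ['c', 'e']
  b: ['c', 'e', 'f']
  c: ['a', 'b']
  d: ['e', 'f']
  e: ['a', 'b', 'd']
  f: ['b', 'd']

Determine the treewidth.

2

A width-2 tree decomposition is:
Bags: B1 = {b, d, f}  B2 = {b, d, e}  B3 = {b, c, e}  B4 = {a, c, e}
Tree: B1–B2, B2–B3, B3–B4
Each bag holds 3 vertices, so the decomposition has width 2, which upper-bounds the treewidth. The edges f–d–e–b–f form a cycle, so G is not a tree and its treewidth is at least 2. Combining the bounds, tw(G) = 2.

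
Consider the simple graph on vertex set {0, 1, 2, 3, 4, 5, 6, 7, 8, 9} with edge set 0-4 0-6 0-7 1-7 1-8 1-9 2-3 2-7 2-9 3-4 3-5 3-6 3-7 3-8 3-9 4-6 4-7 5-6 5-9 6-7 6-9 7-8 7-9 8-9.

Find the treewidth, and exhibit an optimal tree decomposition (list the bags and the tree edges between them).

The largest bag has 4 vertices, giving width 3; this decomposition certifies tw(G) ≤ 3. On the other hand G contains the 4-clique {3, 5, 6, 9}. A clique must lie in a single bag of any decomposition, so no decomposition can have width below 3. Hence tw(G) = 3 exactly.

Treewidth 3.
Bags: B1 = {3, 6, 7, 9}  B2 = {3, 7, 8, 9}  B3 = {2, 3, 7, 9}  B4 = {1, 7, 8, 9}  B5 = {3, 4, 6, 7}  B6 = {0, 4, 6, 7}  B7 = {3, 5, 6, 9}
Tree: B1–B2, B2–B3, B2–B4, B1–B5, B5–B6, B1–B7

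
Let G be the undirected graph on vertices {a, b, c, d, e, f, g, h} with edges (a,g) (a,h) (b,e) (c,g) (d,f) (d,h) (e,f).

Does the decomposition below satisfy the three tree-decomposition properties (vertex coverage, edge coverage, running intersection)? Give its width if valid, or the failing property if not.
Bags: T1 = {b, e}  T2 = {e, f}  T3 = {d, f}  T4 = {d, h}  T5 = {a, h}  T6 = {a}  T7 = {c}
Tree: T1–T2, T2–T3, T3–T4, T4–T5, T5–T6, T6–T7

No — vertex g appears in no bag.

A tree decomposition must satisfy three properties: every vertex lies in some bag; for every edge, both endpoints lie together in some bag; and for every vertex, the bags containing it form a connected subtree. Here vertex g appears in no bag, so the decomposition is invalid.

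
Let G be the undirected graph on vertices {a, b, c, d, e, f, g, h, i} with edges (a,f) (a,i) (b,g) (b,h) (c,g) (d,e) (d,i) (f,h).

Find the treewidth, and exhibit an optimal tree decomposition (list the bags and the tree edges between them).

The largest bag has 2 vertices, giving width 1; this decomposition certifies tw(G) ≤ 1. G has an edge, so its treewidth is at least 1. The upper and lower bounds meet at 1, so that is the treewidth.

Treewidth 1.
One such decomposition:
Bags: B1 = {c, g}  B2 = {b, g}  B3 = {b, h}  B4 = {f, h}  B5 = {a, f}  B6 = {a, i}  B7 = {d, i}  B8 = {d, e}
Tree: B1–B2, B2–B3, B3–B4, B4–B5, B5–B6, B6–B7, B7–B8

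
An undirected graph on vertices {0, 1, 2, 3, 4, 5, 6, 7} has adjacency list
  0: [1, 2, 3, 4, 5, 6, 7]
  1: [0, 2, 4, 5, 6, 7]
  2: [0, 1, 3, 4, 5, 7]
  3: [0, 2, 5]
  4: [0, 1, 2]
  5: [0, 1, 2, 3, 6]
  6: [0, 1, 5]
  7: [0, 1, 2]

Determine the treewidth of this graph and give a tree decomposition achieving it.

Every bag has size at most 4, so the width is 4 − 1 = 3 and tw(G) ≤ 3. For the lower bound, the 4 vertices {0, 1, 2, 4} are pairwise adjacent, and any tree decomposition puts a clique entirely inside one bag — forcing width ≥ 3. Combining the bounds, tw(G) = 3.

Treewidth 3.
One optimal decomposition is:
Bags: B1 = {0, 1, 5, 6}  B2 = {0, 1, 2, 5}  B3 = {0, 1, 2, 7}  B4 = {0, 1, 2, 4}  B5 = {0, 2, 3, 5}
Tree: B1–B2, B2–B3, B3–B4, B2–B5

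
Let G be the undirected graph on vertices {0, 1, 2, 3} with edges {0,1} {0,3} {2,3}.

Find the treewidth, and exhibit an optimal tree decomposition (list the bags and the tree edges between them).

Treewidth 1.
Bags: B1 = {2, 3}  B2 = {0, 3}  B3 = {0, 1}
Tree: B1–B2, B2–B3

The largest bag has 2 vertices, giving width 1; this decomposition certifies tw(G) ≤ 1. Any graph with an edge has treewidth ≥ 1, and G has the edge 2–3. Therefore the treewidth is 1.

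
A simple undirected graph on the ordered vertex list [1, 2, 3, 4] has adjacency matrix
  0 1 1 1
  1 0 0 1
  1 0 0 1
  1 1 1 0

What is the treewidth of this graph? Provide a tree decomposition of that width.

Treewidth 2.
One such decomposition:
Bags: B1 = {1, 2, 4}  B2 = {1, 3, 4}
Tree: B1–B2

The largest bag has 3 vertices, giving width 2; this decomposition certifies tw(G) ≤ 2. On the other hand G contains the 3-clique {1, 2, 4}. A clique must lie in a single bag of any decomposition, so no decomposition can have width below 2. Therefore the treewidth is 2.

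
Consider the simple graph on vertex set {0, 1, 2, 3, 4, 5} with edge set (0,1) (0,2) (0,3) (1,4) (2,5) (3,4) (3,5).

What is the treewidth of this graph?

A width-2 tree decomposition is:
Bags: B1 = {1, 3, 4}  B2 = {0, 1, 3}  B3 = {0, 3, 5}  B4 = {0, 2, 5}
Tree: B1–B2, B2–B3, B3–B4
The largest bag has 3 vertices, giving width 2; this decomposition certifies tw(G) ≤ 2. The edges 4–1–0–3–4 form a cycle, so G is not a tree and its treewidth is at least 2. The upper and lower bounds meet at 2, so that is the treewidth.

2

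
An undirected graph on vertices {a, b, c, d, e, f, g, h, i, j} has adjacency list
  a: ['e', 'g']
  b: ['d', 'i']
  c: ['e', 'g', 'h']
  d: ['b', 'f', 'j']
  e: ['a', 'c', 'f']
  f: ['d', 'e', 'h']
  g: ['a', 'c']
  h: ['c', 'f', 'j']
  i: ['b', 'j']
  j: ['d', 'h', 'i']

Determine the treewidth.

2

A width-2 tree decomposition is:
Bags: B1 = {b, d, i}  B2 = {d, i, j}  B3 = {d, f, j}  B4 = {f, h, j}  B5 = {e, f, h}  B6 = {c, e, h}  B7 = {a, c, e}  B8 = {a, c, g}
Tree: B1–B2, B2–B3, B3–B4, B4–B5, B5–B6, B6–B7, B7–B8
Each bag holds 3 vertices, so the decomposition has width 2, which upper-bounds the treewidth. The edges b–i–j–d–b form a cycle, so G is not a tree and its treewidth is at least 2. Therefore the treewidth is 2.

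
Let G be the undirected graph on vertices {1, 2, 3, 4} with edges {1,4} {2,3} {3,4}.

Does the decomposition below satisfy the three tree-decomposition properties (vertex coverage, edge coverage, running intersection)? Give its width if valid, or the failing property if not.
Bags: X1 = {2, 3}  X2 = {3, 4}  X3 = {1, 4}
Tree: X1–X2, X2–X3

Checking the three conditions: (i) the bags cover all of {1, 2, 3, 4}; (ii) for each edge, some bag contains both endpoints; (iii) the bags containing any fixed vertex form a subtree. All hold, so the decomposition is valid with width 2 − 1 = 1.

Yes; width 1.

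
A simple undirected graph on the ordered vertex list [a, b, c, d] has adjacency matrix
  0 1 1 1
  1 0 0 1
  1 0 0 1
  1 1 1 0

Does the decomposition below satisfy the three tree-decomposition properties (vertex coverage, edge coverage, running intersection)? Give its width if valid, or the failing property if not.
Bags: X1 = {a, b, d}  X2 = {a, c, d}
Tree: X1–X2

Every vertex of G appears in some bag (union = {a, b, c, d}); every edge is covered by a bag; and for each vertex v the set of bags containing v is connected in the bag tree. The decomposition is therefore valid. The largest bag has 3 vertices, so the width is 2.

Yes; width 2.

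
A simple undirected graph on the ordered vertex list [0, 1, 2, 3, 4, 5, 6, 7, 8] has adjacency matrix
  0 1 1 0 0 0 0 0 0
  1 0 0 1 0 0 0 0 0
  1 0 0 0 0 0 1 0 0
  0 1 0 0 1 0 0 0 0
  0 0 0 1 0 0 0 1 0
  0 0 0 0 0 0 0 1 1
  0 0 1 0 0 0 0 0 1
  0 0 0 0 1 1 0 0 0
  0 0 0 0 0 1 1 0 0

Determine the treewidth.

A width-2 tree decomposition is:
Bags: B1 = {0, 1, 2}  B2 = {1, 2, 3}  B3 = {2, 3, 4}  B4 = {2, 4, 7}  B5 = {2, 5, 7}  B6 = {2, 5, 8}  B7 = {2, 6, 8}
Tree: B1–B2, B2–B3, B3–B4, B4–B5, B5–B6, B6–B7
The largest bag has 3 vertices, giving width 2; this decomposition certifies tw(G) ≤ 2. The edges 2–0–1–3–4–7–5–8–6–2 form a cycle, so G is not a tree and its treewidth is at least 2. Hence tw(G) = 2 exactly.

2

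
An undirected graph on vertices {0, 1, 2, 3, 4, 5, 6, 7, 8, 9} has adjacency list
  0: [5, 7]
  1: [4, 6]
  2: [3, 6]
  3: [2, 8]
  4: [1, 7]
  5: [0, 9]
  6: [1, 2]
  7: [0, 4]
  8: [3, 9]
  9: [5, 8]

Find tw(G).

2

A width-2 tree decomposition is:
Bags: B1 = {0, 5, 9}  B2 = {0, 7, 9}  B3 = {4, 7, 9}  B4 = {1, 4, 9}  B5 = {1, 6, 9}  B6 = {2, 6, 9}  B7 = {2, 3, 9}  B8 = {3, 8, 9}
Tree: B1–B2, B2–B3, B3–B4, B4–B5, B5–B6, B6–B7, B7–B8
Every bag has size at most 3, so the width is 3 − 1 = 2 and tw(G) ≤ 2. For the lower bound, G contains the cycle 9–5–0–7–4–1–6–2–3–8–9, so G is not a forest; only forests have treewidth ≤ 1, hence tw(G) ≥ 2. The upper and lower bounds meet at 2, so that is the treewidth.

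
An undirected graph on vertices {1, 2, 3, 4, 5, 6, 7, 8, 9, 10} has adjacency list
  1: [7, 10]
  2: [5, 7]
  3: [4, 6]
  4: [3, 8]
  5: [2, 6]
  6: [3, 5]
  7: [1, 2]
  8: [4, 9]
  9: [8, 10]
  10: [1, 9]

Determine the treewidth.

2

A width-2 tree decomposition is:
Bags: B1 = {3, 5, 6}  B2 = {2, 3, 5}  B3 = {2, 3, 7}  B4 = {1, 3, 7}  B5 = {1, 3, 10}  B6 = {3, 9, 10}  B7 = {3, 8, 9}  B8 = {3, 4, 8}
Tree: B1–B2, B2–B3, B3–B4, B4–B5, B5–B6, B6–B7, B7–B8
The largest bag has 3 vertices, giving width 2; this decomposition certifies tw(G) ≤ 2. The edges 3–6–5–2–7–1–10–9–8–4–3 form a cycle, so G is not a tree and its treewidth is at least 2. Hence tw(G) = 2 exactly.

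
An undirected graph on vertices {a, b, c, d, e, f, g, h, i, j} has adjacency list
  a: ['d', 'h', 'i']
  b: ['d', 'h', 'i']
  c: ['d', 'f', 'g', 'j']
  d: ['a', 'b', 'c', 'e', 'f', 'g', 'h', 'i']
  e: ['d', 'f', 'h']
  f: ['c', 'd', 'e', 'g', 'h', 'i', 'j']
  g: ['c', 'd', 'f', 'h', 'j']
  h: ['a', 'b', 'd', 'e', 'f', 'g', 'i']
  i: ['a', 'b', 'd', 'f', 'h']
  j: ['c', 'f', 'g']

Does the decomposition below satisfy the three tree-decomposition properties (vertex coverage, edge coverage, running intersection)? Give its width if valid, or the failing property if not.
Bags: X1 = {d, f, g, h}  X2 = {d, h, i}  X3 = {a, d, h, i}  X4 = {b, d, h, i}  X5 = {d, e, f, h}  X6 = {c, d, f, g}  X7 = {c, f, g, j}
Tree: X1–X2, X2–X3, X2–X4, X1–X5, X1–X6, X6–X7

No — edge (f,i) lies in no bag.

A tree decomposition must satisfy three properties: every vertex lies in some bag; for every edge, both endpoints lie together in some bag; and for every vertex, the bags containing it form a connected subtree. Here edge (f,i) lies in no bag, so the decomposition is invalid.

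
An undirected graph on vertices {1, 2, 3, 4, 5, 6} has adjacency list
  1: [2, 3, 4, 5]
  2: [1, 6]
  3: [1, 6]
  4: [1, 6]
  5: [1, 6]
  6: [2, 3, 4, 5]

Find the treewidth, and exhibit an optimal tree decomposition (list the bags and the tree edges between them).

Treewidth 2.
Bags: B1 = {1, 3, 6}  B2 = {1, 2, 6}  B3 = {1, 4, 6}  B4 = {1, 5, 6}
Tree: B1–B2, B2–B3, B3–B4

Every bag has size at most 3, so the width is 3 − 1 = 2 and tw(G) ≤ 2. For the lower bound, G contains the cycle 1–3–6–2–1, so G is not a forest; only forests have treewidth ≤ 1, hence tw(G) ≥ 2. Therefore the treewidth is 2.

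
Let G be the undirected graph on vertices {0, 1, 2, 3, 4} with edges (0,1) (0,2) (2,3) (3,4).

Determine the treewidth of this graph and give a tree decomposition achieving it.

Every bag has size at most 2, so the width is 2 − 1 = 1 and tw(G) ≤ 1. Since G has at least one edge (e.g. 1–0), it is not an edgeless graph, so tw(G) ≥ 1. Hence tw(G) = 1 exactly.

Treewidth 1.
One optimal decomposition is:
Bags: B1 = {0, 1}  B2 = {0, 2}  B3 = {2, 3}  B4 = {3, 4}
Tree: B1–B2, B2–B3, B3–B4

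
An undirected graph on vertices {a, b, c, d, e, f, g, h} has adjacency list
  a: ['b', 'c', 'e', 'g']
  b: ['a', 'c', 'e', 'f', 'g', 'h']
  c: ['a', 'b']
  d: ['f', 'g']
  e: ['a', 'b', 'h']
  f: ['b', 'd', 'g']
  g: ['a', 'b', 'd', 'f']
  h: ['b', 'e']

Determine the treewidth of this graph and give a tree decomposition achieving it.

Each bag holds 3 vertices, so the decomposition has width 2, which upper-bounds the treewidth. On the other hand G contains the 3-clique {d, f, g}. A clique must lie in a single bag of any decomposition, so no decomposition can have width below 2. Combining the bounds, tw(G) = 2.

Treewidth 2.
One such decomposition:
Bags: B1 = {b, f, g}  B2 = {a, b, g}  B3 = {d, f, g}  B4 = {a, b, e}  B5 = {b, e, h}  B6 = {a, b, c}
Tree: B1–B2, B1–B3, B2–B4, B4–B5, B4–B6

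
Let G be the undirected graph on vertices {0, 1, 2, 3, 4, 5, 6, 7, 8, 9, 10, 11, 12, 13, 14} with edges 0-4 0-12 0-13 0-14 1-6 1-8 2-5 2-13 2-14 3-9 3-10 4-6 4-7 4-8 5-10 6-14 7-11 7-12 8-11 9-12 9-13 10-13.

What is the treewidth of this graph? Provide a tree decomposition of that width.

Treewidth 3.
Bags: B1 = {3, 5, 9, 10}  B2 = {5, 9, 10, 13}  B3 = {2, 5, 9, 13}  B4 = {2, 9, 12, 13}  B5 = {0, 2, 12, 13}  B6 = {0, 2, 12, 14}  B7 = {0, 7, 12, 14}  B8 = {0, 4, 7, 14}  B9 = {4, 6, 7, 14}  B10 = {4, 6, 7, 11}  B11 = {4, 6, 8, 11}  B12 = {1, 6, 8, 11}
Tree: B1–B2, B2–B3, B3–B4, B4–B5, B5–B6, B6–B7, B7–B8, B8–B9, B9–B10, B10–B11, B11–B12

Each bag holds 4 vertices, so the decomposition has width 3, which upper-bounds the treewidth. For the lower bound: the 4 vertex sets {3,5,10}, {9}, {13}, {0,2,12,14} are disjoint, each induces a connected subgraph, and every pair is joined by at least one edge of G. Contracting each set to a single vertex therefore yields K_{4} as a minor, and since treewidth is minor-monotone, tw(G) ≥ tw(K_{4}) = 3. Hence tw(G) = 3 exactly.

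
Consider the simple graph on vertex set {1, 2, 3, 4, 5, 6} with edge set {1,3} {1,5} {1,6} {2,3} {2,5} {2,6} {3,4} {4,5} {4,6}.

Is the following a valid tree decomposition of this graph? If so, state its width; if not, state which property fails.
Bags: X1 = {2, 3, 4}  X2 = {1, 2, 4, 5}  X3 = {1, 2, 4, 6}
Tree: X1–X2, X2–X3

A tree decomposition must satisfy three properties: every vertex lies in some bag; for every edge, both endpoints lie together in some bag; and for every vertex, the bags containing it form a connected subtree. Here edge (1,3) lies in no bag, so the decomposition is invalid.

No — edge (1,3) lies in no bag.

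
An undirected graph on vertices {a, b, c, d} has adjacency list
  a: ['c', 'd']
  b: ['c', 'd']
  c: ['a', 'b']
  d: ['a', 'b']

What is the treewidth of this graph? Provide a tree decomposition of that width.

Each bag holds 3 vertices, so the decomposition has width 2, which upper-bounds the treewidth. For the lower bound, G contains the cycle b–d–a–c–b, so G is not a forest; only forests have treewidth ≤ 1, hence tw(G) ≥ 2. Combining the bounds, tw(G) = 2.

Treewidth 2.
Bags: B1 = {a, b, d}  B2 = {a, b, c}
Tree: B1–B2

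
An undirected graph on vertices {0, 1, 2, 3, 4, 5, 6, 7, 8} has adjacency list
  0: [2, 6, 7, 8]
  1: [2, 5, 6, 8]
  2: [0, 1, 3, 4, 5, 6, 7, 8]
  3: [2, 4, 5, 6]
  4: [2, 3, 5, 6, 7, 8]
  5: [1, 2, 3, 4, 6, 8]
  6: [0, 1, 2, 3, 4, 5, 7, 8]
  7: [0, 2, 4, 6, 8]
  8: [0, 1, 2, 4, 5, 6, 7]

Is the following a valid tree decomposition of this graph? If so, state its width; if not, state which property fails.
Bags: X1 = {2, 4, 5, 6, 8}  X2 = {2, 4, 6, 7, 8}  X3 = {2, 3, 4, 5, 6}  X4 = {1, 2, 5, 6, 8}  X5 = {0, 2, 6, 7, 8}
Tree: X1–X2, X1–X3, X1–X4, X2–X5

Every vertex of G appears in some bag (union = {0, 1, 2, 3, 4, 5, 6, 7, 8}); every edge is covered by a bag; and for each vertex v the set of bags containing v is connected in the bag tree. The decomposition is therefore valid. The largest bag has 5 vertices, so the width is 4.

Yes; width 4.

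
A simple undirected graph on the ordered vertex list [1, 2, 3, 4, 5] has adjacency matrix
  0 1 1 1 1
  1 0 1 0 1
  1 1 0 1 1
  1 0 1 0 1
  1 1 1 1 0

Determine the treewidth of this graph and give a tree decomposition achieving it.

Treewidth 3.
One such decomposition:
Bags: B1 = {1, 3, 4, 5}  B2 = {1, 2, 3, 5}
Tree: B1–B2

Each bag holds 4 vertices, so the decomposition has width 3, which upper-bounds the treewidth. For the lower bound, the 4 vertices {1, 2, 3, 5} are pairwise adjacent, and any tree decomposition puts a clique entirely inside one bag — forcing width ≥ 3. Hence tw(G) = 3 exactly.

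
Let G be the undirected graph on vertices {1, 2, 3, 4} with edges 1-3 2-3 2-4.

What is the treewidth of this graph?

A width-1 tree decomposition is:
Bags: B1 = {2, 3}  B2 = {1, 3}  B3 = {2, 4}
Tree: B1–B2, B1–B3
Every bag has size at most 2, so the width is 2 − 1 = 1 and tw(G) ≤ 1. Since G has at least one edge (e.g. 3–2), it is not an edgeless graph, so tw(G) ≥ 1. Therefore the treewidth is 1.

1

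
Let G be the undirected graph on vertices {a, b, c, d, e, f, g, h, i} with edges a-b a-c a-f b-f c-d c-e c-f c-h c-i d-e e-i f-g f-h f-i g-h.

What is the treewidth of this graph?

A width-2 tree decomposition is:
Bags: B1 = {c, e, i}  B2 = {c, f, i}  B3 = {c, f, h}  B4 = {f, g, h}  B5 = {a, c, f}  B6 = {c, d, e}  B7 = {a, b, f}
Tree: B1–B2, B2–B3, B3–B4, B2–B5, B1–B6, B5–B7
The largest bag has 3 vertices, giving width 2; this decomposition certifies tw(G) ≤ 2. For the lower bound, the 3 vertices {c, d, e} are pairwise adjacent, and any tree decomposition puts a clique entirely inside one bag — forcing width ≥ 2. Combining the bounds, tw(G) = 2.

2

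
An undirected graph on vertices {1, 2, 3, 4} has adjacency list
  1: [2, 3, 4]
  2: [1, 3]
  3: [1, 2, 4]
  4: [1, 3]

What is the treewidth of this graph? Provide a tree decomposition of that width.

Treewidth 2.
Bags: B1 = {1, 3, 4}  B2 = {1, 2, 3}
Tree: B1–B2

Each bag holds 3 vertices, so the decomposition has width 2, which upper-bounds the treewidth. For the lower bound, the 3 vertices {1, 2, 3} are pairwise adjacent, and any tree decomposition puts a clique entirely inside one bag — forcing width ≥ 2. Therefore the treewidth is 2.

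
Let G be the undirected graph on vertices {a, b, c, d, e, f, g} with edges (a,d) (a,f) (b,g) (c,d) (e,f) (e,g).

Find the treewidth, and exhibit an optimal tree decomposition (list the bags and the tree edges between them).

Treewidth 1.
One such decomposition:
Bags: B1 = {c, d}  B2 = {a, d}  B3 = {a, f}  B4 = {e, f}  B5 = {e, g}  B6 = {b, g}
Tree: B1–B2, B2–B3, B3–B4, B4–B5, B5–B6

Each bag holds 2 vertices, so the decomposition has width 1, which upper-bounds the treewidth. Any graph with an edge has treewidth ≥ 1, and G has the edge c–d. Hence tw(G) = 1 exactly.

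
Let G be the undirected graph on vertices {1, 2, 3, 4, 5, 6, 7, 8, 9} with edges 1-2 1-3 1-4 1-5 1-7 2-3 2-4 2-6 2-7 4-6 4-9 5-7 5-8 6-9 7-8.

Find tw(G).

A width-2 tree decomposition is:
Bags: B1 = {1, 5, 7}  B2 = {1, 2, 7}  B3 = {1, 2, 4}  B4 = {5, 7, 8}  B5 = {2, 4, 6}  B6 = {1, 2, 3}  B7 = {4, 6, 9}
Tree: B1–B2, B2–B3, B1–B4, B3–B5, B3–B6, B5–B7
The largest bag has 3 vertices, giving width 2; this decomposition certifies tw(G) ≤ 2. For the lower bound, the 3 vertices {5, 7, 8} are pairwise adjacent, and any tree decomposition puts a clique entirely inside one bag — forcing width ≥ 2. Therefore the treewidth is 2.

2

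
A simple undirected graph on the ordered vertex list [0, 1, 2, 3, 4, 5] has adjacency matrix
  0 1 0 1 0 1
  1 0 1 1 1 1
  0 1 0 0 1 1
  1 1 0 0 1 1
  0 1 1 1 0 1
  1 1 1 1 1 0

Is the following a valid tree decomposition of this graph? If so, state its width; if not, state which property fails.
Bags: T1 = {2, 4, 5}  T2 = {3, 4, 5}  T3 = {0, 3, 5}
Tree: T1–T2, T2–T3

No — vertex 1 appears in no bag.

A tree decomposition must satisfy three properties: every vertex lies in some bag; for every edge, both endpoints lie together in some bag; and for every vertex, the bags containing it form a connected subtree. Here vertex 1 appears in no bag, so the decomposition is invalid.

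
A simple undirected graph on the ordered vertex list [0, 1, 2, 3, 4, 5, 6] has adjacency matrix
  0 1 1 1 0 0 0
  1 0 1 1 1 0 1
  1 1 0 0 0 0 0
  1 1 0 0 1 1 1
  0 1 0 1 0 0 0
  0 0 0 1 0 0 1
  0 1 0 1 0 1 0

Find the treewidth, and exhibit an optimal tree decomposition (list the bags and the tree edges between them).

Every bag has size at most 3, so the width is 3 − 1 = 2 and tw(G) ≤ 2. On the other hand G contains the 3-clique {0, 1, 2}. A clique must lie in a single bag of any decomposition, so no decomposition can have width below 2. Hence tw(G) = 2 exactly.

Treewidth 2.
Bags: B1 = {3, 5, 6}  B2 = {1, 3, 6}  B3 = {1, 3, 4}  B4 = {0, 1, 3}  B5 = {0, 1, 2}
Tree: B1–B2, B2–B3, B2–B4, B4–B5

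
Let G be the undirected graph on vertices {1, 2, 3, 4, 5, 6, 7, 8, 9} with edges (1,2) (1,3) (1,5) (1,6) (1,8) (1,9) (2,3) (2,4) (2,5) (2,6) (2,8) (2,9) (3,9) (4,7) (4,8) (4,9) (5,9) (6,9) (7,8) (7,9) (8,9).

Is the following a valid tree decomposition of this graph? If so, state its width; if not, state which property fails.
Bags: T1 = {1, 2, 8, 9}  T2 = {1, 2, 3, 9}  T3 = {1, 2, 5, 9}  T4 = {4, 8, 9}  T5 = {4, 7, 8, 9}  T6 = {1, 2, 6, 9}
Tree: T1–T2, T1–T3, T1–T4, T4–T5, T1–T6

No — edge (2,4) lies in no bag.

A tree decomposition must satisfy three properties: every vertex lies in some bag; for every edge, both endpoints lie together in some bag; and for every vertex, the bags containing it form a connected subtree. Here edge (2,4) lies in no bag, so the decomposition is invalid.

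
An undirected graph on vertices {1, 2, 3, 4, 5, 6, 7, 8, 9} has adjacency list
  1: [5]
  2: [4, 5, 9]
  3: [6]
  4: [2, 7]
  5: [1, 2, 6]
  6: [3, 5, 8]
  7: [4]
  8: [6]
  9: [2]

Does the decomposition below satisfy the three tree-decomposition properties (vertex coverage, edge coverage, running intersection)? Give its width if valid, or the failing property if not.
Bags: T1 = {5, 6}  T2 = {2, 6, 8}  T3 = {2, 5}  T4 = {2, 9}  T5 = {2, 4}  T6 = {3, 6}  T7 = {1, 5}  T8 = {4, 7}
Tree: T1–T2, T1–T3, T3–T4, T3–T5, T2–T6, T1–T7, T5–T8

No — bags containing vertex 2 are not connected in the tree.

A tree decomposition must satisfy three properties: every vertex lies in some bag; for every edge, both endpoints lie together in some bag; and for every vertex, the bags containing it form a connected subtree. Here bags containing vertex 2 are not connected in the tree, so the decomposition is invalid.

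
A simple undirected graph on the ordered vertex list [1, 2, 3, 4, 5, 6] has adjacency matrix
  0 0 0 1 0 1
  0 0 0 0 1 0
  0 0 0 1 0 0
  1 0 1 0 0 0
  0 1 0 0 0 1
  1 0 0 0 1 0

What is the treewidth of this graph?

A width-1 tree decomposition is:
Bags: B1 = {2, 5}  B2 = {5, 6}  B3 = {1, 6}  B4 = {1, 4}  B5 = {3, 4}
Tree: B1–B2, B2–B3, B3–B4, B4–B5
The largest bag has 2 vertices, giving width 1; this decomposition certifies tw(G) ≤ 1. G has an edge, so its treewidth is at least 1. The upper and lower bounds meet at 1, so that is the treewidth.

1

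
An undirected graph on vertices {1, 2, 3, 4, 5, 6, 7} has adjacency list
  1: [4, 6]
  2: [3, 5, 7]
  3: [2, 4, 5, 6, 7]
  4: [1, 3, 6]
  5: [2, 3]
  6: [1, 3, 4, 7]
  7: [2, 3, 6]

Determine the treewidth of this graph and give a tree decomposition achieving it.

The largest bag has 3 vertices, giving width 2; this decomposition certifies tw(G) ≤ 2. Conversely, {1, 4, 6} is a clique of size 3, and the vertices of any clique must share a bag in every tree decomposition; so some bag has ≥ 3 vertices and tw(G) ≥ 2. The upper and lower bounds meet at 2, so that is the treewidth.

Treewidth 2.
One such decomposition:
Bags: B1 = {2, 3, 7}  B2 = {2, 3, 5}  B3 = {3, 6, 7}  B4 = {3, 4, 6}  B5 = {1, 4, 6}
Tree: B1–B2, B1–B3, B3–B4, B4–B5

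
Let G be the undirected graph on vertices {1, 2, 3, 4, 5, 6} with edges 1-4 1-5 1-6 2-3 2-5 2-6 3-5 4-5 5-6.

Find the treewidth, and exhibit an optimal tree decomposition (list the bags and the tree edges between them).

Treewidth 2.
Bags: B1 = {2, 5, 6}  B2 = {2, 3, 5}  B3 = {1, 5, 6}  B4 = {1, 4, 5}
Tree: B1–B2, B1–B3, B3–B4

The largest bag has 3 vertices, giving width 2; this decomposition certifies tw(G) ≤ 2. On the other hand G contains the 3-clique {1, 4, 5}. A clique must lie in a single bag of any decomposition, so no decomposition can have width below 2. Therefore the treewidth is 2.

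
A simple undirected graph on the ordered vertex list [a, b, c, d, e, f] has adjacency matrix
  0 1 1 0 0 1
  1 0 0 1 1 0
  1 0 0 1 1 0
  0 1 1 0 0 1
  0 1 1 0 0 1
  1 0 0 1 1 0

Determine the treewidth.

A width-3 tree decomposition is:
Bags: B1 = {a, d, e, f}  B2 = {a, b, d, e}  B3 = {a, c, d, e}
Tree: B1–B2, B2–B3
Each bag holds 4 vertices, so the decomposition has width 3, which upper-bounds the treewidth. For the lower bound: the 4 vertex sets {a,f}, {b,d}, {e}, {c} are disjoint, each induces a connected subgraph, and every pair is joined by at least one edge of G. Contracting each set to a single vertex therefore yields K_{4} as a minor, and since treewidth is minor-monotone, tw(G) ≥ tw(K_{4}) = 3. Hence tw(G) = 3 exactly.

3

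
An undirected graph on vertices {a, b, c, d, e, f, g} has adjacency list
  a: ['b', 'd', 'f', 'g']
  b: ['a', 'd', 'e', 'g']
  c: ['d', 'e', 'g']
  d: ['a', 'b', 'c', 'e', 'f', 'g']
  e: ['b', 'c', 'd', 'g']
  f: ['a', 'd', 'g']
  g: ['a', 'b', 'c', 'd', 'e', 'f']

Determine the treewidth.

3

A width-3 tree decomposition is:
Bags: B1 = {b, d, e, g}  B2 = {a, b, d, g}  B3 = {c, d, e, g}  B4 = {a, d, f, g}
Tree: B1–B2, B1–B3, B2–B4
The largest bag has 4 vertices, giving width 3; this decomposition certifies tw(G) ≤ 3. On the other hand G contains the 4-clique {c, d, e, g}. A clique must lie in a single bag of any decomposition, so no decomposition can have width below 3. The upper and lower bounds meet at 3, so that is the treewidth.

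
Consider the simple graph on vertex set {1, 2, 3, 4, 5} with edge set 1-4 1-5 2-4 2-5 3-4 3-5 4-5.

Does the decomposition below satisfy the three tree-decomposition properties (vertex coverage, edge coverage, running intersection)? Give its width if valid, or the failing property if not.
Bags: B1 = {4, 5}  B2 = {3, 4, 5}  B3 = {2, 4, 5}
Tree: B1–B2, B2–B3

A tree decomposition must satisfy three properties: every vertex lies in some bag; for every edge, both endpoints lie together in some bag; and for every vertex, the bags containing it form a connected subtree. Here vertex 1 appears in no bag, so the decomposition is invalid.

No — vertex 1 appears in no bag.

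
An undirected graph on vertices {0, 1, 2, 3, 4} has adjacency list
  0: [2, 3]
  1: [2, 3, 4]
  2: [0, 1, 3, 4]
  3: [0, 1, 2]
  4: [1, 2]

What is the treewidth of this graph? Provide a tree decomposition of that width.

The largest bag has 3 vertices, giving width 2; this decomposition certifies tw(G) ≤ 2. Conversely, {0, 2, 3} is a clique of size 3, and the vertices of any clique must share a bag in every tree decomposition; so some bag has ≥ 3 vertices and tw(G) ≥ 2. Hence tw(G) = 2 exactly.

Treewidth 2.
One optimal decomposition is:
Bags: B1 = {0, 2, 3}  B2 = {1, 2, 3}  B3 = {1, 2, 4}
Tree: B1–B2, B2–B3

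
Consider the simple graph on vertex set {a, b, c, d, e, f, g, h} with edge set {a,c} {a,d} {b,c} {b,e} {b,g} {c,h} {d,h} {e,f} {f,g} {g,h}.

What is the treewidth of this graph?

2

A width-2 tree decomposition is:
Bags: B1 = {a, c, d}  B2 = {c, d, h}  B3 = {b, c, h}  B4 = {b, g, h}  B5 = {b, e, g}  B6 = {e, f, g}
Tree: B1–B2, B2–B3, B3–B4, B4–B5, B5–B6
Each bag holds 3 vertices, so the decomposition has width 2, which upper-bounds the treewidth. The edges a–d–h–c–a form a cycle, so G is not a tree and its treewidth is at least 2. Hence tw(G) = 2 exactly.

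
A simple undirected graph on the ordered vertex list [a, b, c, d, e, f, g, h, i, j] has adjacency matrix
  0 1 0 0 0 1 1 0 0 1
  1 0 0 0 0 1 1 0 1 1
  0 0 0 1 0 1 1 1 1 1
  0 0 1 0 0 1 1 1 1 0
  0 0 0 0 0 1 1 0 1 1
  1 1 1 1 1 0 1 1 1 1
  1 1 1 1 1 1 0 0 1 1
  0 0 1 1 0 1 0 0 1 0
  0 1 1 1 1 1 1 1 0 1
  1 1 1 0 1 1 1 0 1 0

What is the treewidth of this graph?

A width-4 tree decomposition is:
Bags: B1 = {c, d, f, g, i}  B2 = {c, f, g, i, j}  B3 = {e, f, g, i, j}  B4 = {b, f, g, i, j}  B5 = {c, d, f, h, i}  B6 = {a, b, f, g, j}
Tree: B1–B2, B2–B3, B3–B4, B1–B5, B4–B6
Every bag has size at most 5, so the width is 5 − 1 = 4 and tw(G) ≤ 4. On the other hand G contains the 5-clique {a, b, f, g, j}. A clique must lie in a single bag of any decomposition, so no decomposition can have width below 4. Combining the bounds, tw(G) = 4.

4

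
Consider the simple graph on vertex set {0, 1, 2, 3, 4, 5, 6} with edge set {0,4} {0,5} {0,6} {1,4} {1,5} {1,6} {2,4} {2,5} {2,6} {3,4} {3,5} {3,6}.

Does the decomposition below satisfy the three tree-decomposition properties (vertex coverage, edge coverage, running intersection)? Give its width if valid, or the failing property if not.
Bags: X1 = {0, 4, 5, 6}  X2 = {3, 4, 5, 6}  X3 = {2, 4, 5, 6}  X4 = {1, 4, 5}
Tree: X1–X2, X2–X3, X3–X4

A tree decomposition must satisfy three properties: every vertex lies in some bag; for every edge, both endpoints lie together in some bag; and for every vertex, the bags containing it form a connected subtree. Here edge (6,1) lies in no bag, so the decomposition is invalid.

No — edge (6,1) lies in no bag.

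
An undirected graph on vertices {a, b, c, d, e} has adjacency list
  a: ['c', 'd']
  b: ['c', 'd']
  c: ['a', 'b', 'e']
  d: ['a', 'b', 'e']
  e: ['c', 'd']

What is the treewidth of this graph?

2

A width-2 tree decomposition is:
Bags: B1 = {a, c, d}  B2 = {b, c, d}  B3 = {c, d, e}
Tree: B1–B2, B2–B3
Each bag holds 3 vertices, so the decomposition has width 2, which upper-bounds the treewidth. For the lower bound, G contains the cycle a–d–b–c–a, so G is not a forest; only forests have treewidth ≤ 1, hence tw(G) ≥ 2. The upper and lower bounds meet at 2, so that is the treewidth.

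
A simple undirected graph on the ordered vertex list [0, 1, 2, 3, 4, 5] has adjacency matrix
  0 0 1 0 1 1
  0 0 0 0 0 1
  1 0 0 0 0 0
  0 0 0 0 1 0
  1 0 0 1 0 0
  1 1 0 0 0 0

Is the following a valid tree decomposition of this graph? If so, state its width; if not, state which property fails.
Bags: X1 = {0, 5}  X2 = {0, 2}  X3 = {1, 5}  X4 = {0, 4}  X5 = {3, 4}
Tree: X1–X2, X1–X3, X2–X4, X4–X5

Every vertex of G appears in some bag (union = {0, 1, 2, 3, 4, 5}); every edge is covered by a bag; and for each vertex v the set of bags containing v is connected in the bag tree. The decomposition is therefore valid. The largest bag has 2 vertices, so the width is 1.

Yes; width 1.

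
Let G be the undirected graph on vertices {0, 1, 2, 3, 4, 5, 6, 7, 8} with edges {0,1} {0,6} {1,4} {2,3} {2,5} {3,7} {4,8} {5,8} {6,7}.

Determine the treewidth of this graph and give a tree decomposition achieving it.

Treewidth 2.
Bags: B1 = {0, 6, 7}  B2 = {0, 3, 7}  B3 = {0, 2, 3}  B4 = {0, 2, 5}  B5 = {0, 5, 8}  B6 = {0, 4, 8}  B7 = {0, 1, 4}
Tree: B1–B2, B2–B3, B3–B4, B4–B5, B5–B6, B6–B7

The largest bag has 3 vertices, giving width 2; this decomposition certifies tw(G) ≤ 2. For the lower bound, G contains the cycle 0–6–7–3–2–5–8–4–1–0, so G is not a forest; only forests have treewidth ≤ 1, hence tw(G) ≥ 2. Hence tw(G) = 2 exactly.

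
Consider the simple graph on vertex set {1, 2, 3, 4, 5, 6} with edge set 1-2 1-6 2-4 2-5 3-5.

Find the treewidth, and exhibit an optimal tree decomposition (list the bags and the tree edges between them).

The largest bag has 2 vertices, giving width 1; this decomposition certifies tw(G) ≤ 1. Since G has at least one edge (e.g. 2–1), it is not an edgeless graph, so tw(G) ≥ 1. Hence tw(G) = 1 exactly.

Treewidth 1.
One such decomposition:
Bags: B1 = {1, 2}  B2 = {1, 6}  B3 = {2, 5}  B4 = {3, 5}  B5 = {2, 4}
Tree: B1–B2, B1–B3, B3–B4, B3–B5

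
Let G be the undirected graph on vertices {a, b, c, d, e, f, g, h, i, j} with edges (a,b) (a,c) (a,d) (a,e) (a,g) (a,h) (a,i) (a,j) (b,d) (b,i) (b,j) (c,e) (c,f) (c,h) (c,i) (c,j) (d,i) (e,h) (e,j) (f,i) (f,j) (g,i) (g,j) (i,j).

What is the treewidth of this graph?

A width-3 tree decomposition is:
Bags: B1 = {a, c, i, j}  B2 = {c, f, i, j}  B3 = {a, c, e, j}  B4 = {a, c, e, h}  B5 = {a, b, i, j}  B6 = {a, g, i, j}  B7 = {a, b, d, i}
Tree: B1–B2, B1–B3, B3–B4, B1–B5, B1–B6, B5–B7
Every bag has size at most 4, so the width is 4 − 1 = 3 and tw(G) ≤ 3. For the lower bound, the 4 vertices {a, c, e, j} are pairwise adjacent, and any tree decomposition puts a clique entirely inside one bag — forcing width ≥ 3. Hence tw(G) = 3 exactly.

3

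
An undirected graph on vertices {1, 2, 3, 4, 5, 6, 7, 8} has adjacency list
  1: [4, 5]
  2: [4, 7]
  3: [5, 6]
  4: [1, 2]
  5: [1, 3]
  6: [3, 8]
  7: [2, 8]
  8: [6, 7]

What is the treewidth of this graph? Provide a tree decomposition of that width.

Treewidth 2.
Bags: B1 = {1, 3, 5}  B2 = {1, 3, 6}  B3 = {1, 6, 8}  B4 = {1, 7, 8}  B5 = {1, 2, 7}  B6 = {1, 2, 4}
Tree: B1–B2, B2–B3, B3–B4, B4–B5, B5–B6

Each bag holds 3 vertices, so the decomposition has width 2, which upper-bounds the treewidth. Since 1–5–3–6–8–7–2–4–1 is a cycle in G, G is not acyclic. Forests are exactly the graphs of treewidth ≤ 1, so tw(G) ≥ 2. Hence tw(G) = 2 exactly.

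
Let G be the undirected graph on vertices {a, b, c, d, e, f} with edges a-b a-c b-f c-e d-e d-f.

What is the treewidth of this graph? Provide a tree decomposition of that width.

Treewidth 2.
One such decomposition:
Bags: B1 = {b, d, f}  B2 = {b, d, e}  B3 = {b, c, e}  B4 = {a, b, c}
Tree: B1–B2, B2–B3, B3–B4

Every bag has size at most 3, so the width is 3 − 1 = 2 and tw(G) ≤ 2. For the lower bound, G contains the cycle b–f–d–e–c–a–b, so G is not a forest; only forests have treewidth ≤ 1, hence tw(G) ≥ 2. Combining the bounds, tw(G) = 2.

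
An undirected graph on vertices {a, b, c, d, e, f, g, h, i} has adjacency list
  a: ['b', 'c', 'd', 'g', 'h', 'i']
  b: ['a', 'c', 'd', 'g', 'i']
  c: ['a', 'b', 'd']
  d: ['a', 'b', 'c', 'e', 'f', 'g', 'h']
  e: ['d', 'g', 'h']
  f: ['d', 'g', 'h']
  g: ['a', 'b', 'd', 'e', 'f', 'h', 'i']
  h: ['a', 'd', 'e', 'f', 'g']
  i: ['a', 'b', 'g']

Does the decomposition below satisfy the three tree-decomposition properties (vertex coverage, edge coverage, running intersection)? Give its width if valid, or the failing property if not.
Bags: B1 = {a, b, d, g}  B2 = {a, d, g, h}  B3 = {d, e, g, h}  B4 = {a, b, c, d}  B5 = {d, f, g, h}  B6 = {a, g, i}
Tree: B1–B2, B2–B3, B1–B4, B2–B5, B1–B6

No — edge (b,i) lies in no bag.

A tree decomposition must satisfy three properties: every vertex lies in some bag; for every edge, both endpoints lie together in some bag; and for every vertex, the bags containing it form a connected subtree. Here edge (b,i) lies in no bag, so the decomposition is invalid.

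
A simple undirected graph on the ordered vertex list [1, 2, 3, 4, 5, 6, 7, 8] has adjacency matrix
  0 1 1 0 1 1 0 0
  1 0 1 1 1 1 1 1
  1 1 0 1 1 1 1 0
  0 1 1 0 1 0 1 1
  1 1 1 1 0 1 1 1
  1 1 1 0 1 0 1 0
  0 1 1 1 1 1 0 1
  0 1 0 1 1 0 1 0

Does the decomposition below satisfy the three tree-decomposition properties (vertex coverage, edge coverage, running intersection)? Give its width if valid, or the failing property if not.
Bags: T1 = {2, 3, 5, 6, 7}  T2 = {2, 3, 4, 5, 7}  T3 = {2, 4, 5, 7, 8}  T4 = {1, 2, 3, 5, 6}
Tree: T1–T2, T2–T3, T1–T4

Yes; width 4.

Vertex coverage: the bags together contain {1, 2, 3, 4, 5, 6, 7, 8}, the full vertex set. Edge coverage: each edge of G has both endpoints in at least one bag. Running intersection: for every vertex, the bags containing it form a connected subtree. All three properties hold, so this is a valid tree decomposition of width max|bag| − 1 = 4, and hence tw(G) ≤ 4.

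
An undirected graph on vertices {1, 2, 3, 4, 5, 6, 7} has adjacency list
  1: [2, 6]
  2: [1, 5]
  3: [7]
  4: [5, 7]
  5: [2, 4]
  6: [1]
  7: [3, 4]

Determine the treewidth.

A width-1 tree decomposition is:
Bags: B1 = {1, 6}  B2 = {1, 2}  B3 = {2, 5}  B4 = {4, 5}  B5 = {4, 7}  B6 = {3, 7}
Tree: B1–B2, B2–B3, B3–B4, B4–B5, B5–B6
Every bag has size at most 2, so the width is 2 − 1 = 1 and tw(G) ≤ 1. G has an edge, so its treewidth is at least 1. Hence tw(G) = 1 exactly.

1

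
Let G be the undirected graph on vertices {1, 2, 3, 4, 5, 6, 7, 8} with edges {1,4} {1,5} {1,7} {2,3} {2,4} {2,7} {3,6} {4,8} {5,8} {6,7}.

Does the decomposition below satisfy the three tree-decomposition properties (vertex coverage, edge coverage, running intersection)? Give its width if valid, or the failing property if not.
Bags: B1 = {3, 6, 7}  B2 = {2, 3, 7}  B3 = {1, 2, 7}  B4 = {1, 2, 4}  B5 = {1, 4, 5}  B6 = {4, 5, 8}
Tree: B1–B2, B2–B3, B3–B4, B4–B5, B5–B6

Checking the three conditions: (i) the bags cover all of {1, 2, 3, 4, 5, 6, 7, 8}; (ii) for each edge, some bag contains both endpoints; (iii) the bags containing any fixed vertex form a subtree. All hold, so the decomposition is valid with width 3 − 1 = 2.

Yes; width 2.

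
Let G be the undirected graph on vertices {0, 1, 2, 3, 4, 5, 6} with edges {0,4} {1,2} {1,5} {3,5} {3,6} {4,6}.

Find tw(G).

1

A width-1 tree decomposition is:
Bags: B1 = {0, 4}  B2 = {4, 6}  B3 = {3, 6}  B4 = {3, 5}  B5 = {1, 5}  B6 = {1, 2}
Tree: B1–B2, B2–B3, B3–B4, B4–B5, B5–B6
Every bag has size at most 2, so the width is 2 − 1 = 1 and tw(G) ≤ 1. Since G has at least one edge (e.g. 0–4), it is not an edgeless graph, so tw(G) ≥ 1. Hence tw(G) = 1 exactly.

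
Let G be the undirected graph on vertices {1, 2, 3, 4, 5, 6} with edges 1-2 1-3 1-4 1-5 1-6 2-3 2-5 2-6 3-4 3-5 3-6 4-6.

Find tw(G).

A width-3 tree decomposition is:
Bags: B1 = {1, 3, 4, 6}  B2 = {1, 2, 3, 6}  B3 = {1, 2, 3, 5}
Tree: B1–B2, B2–B3
Every bag has size at most 4, so the width is 4 − 1 = 3 and tw(G) ≤ 3. For the lower bound, the 4 vertices {1, 2, 3, 5} are pairwise adjacent, and any tree decomposition puts a clique entirely inside one bag — forcing width ≥ 3. Combining the bounds, tw(G) = 3.

3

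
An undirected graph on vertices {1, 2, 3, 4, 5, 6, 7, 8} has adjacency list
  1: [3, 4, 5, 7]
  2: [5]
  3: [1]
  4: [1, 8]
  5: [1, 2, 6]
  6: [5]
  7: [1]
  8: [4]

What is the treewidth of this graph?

1

A width-1 tree decomposition is:
Bags: B1 = {1, 3}  B2 = {1, 4}  B3 = {1, 5}  B4 = {5, 6}  B5 = {2, 5}  B6 = {1, 7}  B7 = {4, 8}
Tree: B1–B2, B1–B3, B3–B4, B4–B5, B3–B6, B2–B7
The largest bag has 2 vertices, giving width 1; this decomposition certifies tw(G) ≤ 1. Since G has at least one edge (e.g. 3–1), it is not an edgeless graph, so tw(G) ≥ 1. Therefore the treewidth is 1.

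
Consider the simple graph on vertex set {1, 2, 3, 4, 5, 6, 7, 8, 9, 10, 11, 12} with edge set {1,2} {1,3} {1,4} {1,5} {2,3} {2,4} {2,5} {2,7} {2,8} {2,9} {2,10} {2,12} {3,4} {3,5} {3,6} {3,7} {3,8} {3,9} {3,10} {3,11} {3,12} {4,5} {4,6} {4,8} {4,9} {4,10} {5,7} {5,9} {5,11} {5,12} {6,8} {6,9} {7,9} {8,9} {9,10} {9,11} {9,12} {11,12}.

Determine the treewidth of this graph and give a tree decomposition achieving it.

Treewidth 4.
One optimal decomposition is:
Bags: B1 = {2, 3, 4, 5, 9}  B2 = {1, 2, 3, 4, 5}  B3 = {2, 3, 5, 7, 9}  B4 = {2, 3, 4, 8, 9}  B5 = {2, 3, 4, 9, 10}  B6 = {3, 4, 6, 8, 9}  B7 = {2, 3, 5, 9, 12}  B8 = {3, 5, 9, 11, 12}
Tree: B1–B2, B1–B3, B1–B4, B4–B5, B4–B6, B1–B7, B7–B8

Every bag has size at most 5, so the width is 5 − 1 = 4 and tw(G) ≤ 4. For the lower bound, the 5 vertices {1, 2, 3, 4, 5} are pairwise adjacent, and any tree decomposition puts a clique entirely inside one bag — forcing width ≥ 4. Therefore the treewidth is 4.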